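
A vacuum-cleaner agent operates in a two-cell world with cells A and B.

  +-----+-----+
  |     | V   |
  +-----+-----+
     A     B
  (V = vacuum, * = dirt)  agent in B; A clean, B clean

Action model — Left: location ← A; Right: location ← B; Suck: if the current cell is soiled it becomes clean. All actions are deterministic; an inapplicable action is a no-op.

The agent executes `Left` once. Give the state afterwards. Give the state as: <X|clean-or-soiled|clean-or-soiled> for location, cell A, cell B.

<A|clean|clean>

start: <B|clean|clean>
1) do Left; now <A|clean|clean>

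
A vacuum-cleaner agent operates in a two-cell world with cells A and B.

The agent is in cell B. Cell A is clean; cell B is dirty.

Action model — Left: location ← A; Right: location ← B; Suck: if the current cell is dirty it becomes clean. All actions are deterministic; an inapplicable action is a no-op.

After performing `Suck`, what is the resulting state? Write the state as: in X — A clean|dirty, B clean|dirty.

start: in B — A clean, B dirty
[1] after Suck: in B — A clean, B clean

in B — A clean, B clean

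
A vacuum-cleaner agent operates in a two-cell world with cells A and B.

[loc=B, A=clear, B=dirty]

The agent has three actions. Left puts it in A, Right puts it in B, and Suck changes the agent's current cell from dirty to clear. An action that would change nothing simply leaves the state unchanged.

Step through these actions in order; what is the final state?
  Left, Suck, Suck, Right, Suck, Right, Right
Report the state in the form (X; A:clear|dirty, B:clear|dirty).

1. Left → (A; A:clear, B:dirty)
2. Suck → (A; A:clear, B:dirty)
3. Suck → (A; A:clear, B:dirty)
4. Right → (B; A:clear, B:dirty)
5. Suck → (B; A:clear, B:clear)
6. Right → (B; A:clear, B:clear)
7. Right → (B; A:clear, B:clear)

(B; A:clear, B:clear)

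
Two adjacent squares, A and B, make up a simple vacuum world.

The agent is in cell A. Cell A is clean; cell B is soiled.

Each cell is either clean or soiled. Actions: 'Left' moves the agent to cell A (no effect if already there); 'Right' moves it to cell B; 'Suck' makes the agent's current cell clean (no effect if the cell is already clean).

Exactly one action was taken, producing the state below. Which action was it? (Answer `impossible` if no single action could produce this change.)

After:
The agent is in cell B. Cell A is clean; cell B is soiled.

try  Left: (A; A:clean, B:soiled)
try Right: (B; A:clean, B:soiled)  ← match
try  Suck: (A; A:clean, B:soiled)

Right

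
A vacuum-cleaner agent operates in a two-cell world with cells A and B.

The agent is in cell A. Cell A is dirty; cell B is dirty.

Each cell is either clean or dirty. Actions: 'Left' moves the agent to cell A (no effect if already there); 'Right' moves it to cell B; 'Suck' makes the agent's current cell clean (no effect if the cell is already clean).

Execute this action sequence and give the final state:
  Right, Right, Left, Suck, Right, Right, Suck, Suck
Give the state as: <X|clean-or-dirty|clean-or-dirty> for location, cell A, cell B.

1) do Right; now <B|dirty|dirty>
2) do Right; now <B|dirty|dirty>
3) do Left; now <A|dirty|dirty>
4) do Suck; now <A|clean|dirty>
5) do Right; now <B|clean|dirty>
6) do Right; now <B|clean|dirty>
7) do Suck; now <B|clean|clean>
8) do Suck; now <B|clean|clean>

<B|clean|clean>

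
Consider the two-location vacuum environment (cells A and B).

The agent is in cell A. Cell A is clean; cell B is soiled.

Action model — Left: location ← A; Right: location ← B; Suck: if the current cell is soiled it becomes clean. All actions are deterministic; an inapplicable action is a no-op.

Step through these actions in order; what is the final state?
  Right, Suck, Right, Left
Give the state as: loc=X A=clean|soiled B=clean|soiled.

[1] after Right: loc=B A=clean B=soiled
[2] after Suck: loc=B A=clean B=clean
[3] after Right: loc=B A=clean B=clean
[4] after Left: loc=A A=clean B=clean

loc=A A=clean B=clean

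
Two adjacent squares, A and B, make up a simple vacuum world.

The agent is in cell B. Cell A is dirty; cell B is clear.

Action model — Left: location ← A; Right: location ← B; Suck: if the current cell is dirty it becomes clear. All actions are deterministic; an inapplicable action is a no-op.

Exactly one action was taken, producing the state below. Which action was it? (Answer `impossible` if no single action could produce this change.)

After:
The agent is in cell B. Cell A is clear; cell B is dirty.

try  Left: in A — A dirty, B clear
try Right: in B — A dirty, B clear
try  Suck: in B — A dirty, B clear
no single action produces the after-state

impossible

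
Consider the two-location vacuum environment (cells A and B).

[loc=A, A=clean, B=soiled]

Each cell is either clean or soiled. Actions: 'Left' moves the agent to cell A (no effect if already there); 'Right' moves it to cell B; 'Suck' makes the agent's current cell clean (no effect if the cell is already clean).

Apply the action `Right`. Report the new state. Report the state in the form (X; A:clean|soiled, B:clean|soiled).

start: (A; A:clean, B:soiled)
[1] after Right: (B; A:clean, B:soiled)

(B; A:clean, B:soiled)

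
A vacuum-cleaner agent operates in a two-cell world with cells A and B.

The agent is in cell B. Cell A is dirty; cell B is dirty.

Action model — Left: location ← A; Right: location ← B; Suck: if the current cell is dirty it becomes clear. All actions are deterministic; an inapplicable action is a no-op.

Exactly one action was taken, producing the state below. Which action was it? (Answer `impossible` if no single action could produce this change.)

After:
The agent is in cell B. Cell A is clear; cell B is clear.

impossible

try  Left: in A — A dirty, B dirty
try Right: in B — A dirty, B dirty
try  Suck: in B — A dirty, B clear
no single action produces the after-state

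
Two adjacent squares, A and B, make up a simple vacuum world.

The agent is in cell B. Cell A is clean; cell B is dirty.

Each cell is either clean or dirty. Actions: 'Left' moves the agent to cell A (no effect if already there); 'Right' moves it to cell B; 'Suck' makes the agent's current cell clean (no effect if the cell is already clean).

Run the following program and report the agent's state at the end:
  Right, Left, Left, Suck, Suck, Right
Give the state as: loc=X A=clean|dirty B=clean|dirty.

loc=B A=clean B=dirty

Right (#1): loc=B A=clean B=dirty
Left (#2): loc=A A=clean B=dirty
Left (#3): loc=A A=clean B=dirty
Suck (#4): loc=A A=clean B=dirty
Suck (#5): loc=A A=clean B=dirty
Right (#6): loc=B A=clean B=dirty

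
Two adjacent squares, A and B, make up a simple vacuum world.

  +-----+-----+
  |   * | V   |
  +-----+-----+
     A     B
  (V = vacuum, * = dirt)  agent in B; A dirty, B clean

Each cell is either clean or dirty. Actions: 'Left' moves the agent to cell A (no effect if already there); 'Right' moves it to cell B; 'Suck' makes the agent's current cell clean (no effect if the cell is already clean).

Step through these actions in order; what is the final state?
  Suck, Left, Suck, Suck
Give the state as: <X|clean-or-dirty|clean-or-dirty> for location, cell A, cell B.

step 1/4 (Suck): <B|dirty|clean>
step 2/4 (Left): <A|dirty|clean>
step 3/4 (Suck): <A|clean|clean>
step 4/4 (Suck): <A|clean|clean>

<A|clean|clean>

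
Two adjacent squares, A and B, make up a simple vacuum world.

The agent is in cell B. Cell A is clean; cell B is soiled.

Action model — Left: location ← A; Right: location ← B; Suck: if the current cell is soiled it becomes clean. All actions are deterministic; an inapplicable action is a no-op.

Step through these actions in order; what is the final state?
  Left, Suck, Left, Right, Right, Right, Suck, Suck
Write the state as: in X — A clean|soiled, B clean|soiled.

in B — A clean, B clean

[1] after Left: in A — A clean, B soiled
[2] after Suck: in A — A clean, B soiled
[3] after Left: in A — A clean, B soiled
[4] after Right: in B — A clean, B soiled
[5] after Right: in B — A clean, B soiled
[6] after Right: in B — A clean, B soiled
[7] after Suck: in B — A clean, B clean
[8] after Suck: in B — A clean, B clean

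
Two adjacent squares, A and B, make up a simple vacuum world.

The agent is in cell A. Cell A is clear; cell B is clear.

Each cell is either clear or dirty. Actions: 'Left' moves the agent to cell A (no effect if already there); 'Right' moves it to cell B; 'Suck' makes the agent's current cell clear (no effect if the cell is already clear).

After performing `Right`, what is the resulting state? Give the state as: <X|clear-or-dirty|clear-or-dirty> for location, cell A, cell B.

<B|clear|clear>

start: <A|clear|clear>
[1] after Right: <B|clear|clear>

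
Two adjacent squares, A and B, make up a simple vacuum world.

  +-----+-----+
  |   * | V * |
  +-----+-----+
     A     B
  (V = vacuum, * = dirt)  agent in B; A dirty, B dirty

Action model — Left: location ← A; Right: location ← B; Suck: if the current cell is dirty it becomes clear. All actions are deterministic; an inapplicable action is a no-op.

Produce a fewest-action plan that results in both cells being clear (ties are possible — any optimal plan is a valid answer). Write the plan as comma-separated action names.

Suck, Left, Suck

step 1/3 (Suck): (B; A:dirty, B:clear)
step 2/3 (Left): (A; A:dirty, B:clear)
step 3/3 (Suck): (A; A:clear, B:clear)
min 3: Suck B + move + Suck A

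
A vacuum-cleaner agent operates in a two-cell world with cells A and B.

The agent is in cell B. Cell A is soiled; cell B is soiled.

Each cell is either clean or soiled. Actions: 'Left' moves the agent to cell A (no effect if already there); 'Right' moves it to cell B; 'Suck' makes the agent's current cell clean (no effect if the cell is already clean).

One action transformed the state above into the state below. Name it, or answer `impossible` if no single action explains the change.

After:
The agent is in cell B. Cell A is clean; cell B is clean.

try  Left: in A — A soiled, B soiled
try Right: in B — A soiled, B soiled
try  Suck: in B — A soiled, B clean
no single action produces the after-state

impossible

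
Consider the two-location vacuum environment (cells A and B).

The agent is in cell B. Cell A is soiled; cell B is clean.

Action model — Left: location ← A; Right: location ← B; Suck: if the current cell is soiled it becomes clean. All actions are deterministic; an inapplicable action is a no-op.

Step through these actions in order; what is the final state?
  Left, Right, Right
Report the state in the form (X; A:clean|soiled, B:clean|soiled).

t=1 Left ⇒ (A; A:soiled, B:clean)
t=2 Right ⇒ (B; A:soiled, B:clean)
t=3 Right ⇒ (B; A:soiled, B:clean)

(B; A:soiled, B:clean)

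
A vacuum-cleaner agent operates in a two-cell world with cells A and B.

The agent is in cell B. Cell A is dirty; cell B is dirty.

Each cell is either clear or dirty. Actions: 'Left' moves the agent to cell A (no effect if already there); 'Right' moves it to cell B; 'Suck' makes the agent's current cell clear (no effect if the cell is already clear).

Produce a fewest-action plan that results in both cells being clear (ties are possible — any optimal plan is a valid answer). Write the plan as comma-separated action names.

step 1/3 (Suck): loc=B A=dirty B=clear
step 2/3 (Left): loc=A A=dirty B=clear
step 3/3 (Suck): loc=A A=clear B=clear
min 3: Suck B + move + Suck A

Suck, Left, Suck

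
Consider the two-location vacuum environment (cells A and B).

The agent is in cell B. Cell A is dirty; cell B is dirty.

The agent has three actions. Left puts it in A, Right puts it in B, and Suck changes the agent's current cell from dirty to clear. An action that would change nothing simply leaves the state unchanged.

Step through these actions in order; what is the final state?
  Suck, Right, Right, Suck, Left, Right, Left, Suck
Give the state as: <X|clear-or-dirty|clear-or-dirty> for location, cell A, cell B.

<A|clear|clear>

1) do Suck; now <B|dirty|clear>
2) do Right; now <B|dirty|clear>
3) do Right; now <B|dirty|clear>
4) do Suck; now <B|dirty|clear>
5) do Left; now <A|dirty|clear>
6) do Right; now <B|dirty|clear>
7) do Left; now <A|dirty|clear>
8) do Suck; now <A|clear|clear>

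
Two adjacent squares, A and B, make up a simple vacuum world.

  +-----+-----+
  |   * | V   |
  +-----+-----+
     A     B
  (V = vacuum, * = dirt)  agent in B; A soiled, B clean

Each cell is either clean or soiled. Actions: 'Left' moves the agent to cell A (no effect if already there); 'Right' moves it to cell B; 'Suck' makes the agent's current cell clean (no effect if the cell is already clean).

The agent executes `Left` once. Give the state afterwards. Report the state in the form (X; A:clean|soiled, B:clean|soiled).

start: (B; A:soiled, B:clean)
t=1 Left ⇒ (A; A:soiled, B:clean)

(A; A:soiled, B:clean)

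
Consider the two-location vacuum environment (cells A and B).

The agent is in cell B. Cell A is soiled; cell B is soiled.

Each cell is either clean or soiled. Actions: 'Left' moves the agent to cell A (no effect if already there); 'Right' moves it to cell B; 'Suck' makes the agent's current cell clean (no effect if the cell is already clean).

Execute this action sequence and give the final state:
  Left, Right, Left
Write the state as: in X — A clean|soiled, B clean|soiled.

in A — A soiled, B soiled

1. Left → in A — A soiled, B soiled
2. Right → in B — A soiled, B soiled
3. Left → in A — A soiled, B soiled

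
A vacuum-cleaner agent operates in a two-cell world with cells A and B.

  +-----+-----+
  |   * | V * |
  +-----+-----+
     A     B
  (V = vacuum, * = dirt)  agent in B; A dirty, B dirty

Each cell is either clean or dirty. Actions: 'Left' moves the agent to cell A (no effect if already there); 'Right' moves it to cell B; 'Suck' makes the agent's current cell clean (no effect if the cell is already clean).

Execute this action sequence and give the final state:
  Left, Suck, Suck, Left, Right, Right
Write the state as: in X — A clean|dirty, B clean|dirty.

in B — A clean, B dirty

Left (#1): in A — A dirty, B dirty
Suck (#2): in A — A clean, B dirty
Suck (#3): in A — A clean, B dirty
Left (#4): in A — A clean, B dirty
Right (#5): in B — A clean, B dirty
Right (#6): in B — A clean, B dirty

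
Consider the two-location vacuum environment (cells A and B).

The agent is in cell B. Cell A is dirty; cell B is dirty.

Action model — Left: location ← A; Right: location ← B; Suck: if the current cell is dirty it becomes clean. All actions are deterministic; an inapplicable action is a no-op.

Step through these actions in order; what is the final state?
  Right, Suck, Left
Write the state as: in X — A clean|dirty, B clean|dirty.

Right (#1): in B — A dirty, B dirty
Suck (#2): in B — A dirty, B clean
Left (#3): in A — A dirty, B clean

in A — A dirty, B clean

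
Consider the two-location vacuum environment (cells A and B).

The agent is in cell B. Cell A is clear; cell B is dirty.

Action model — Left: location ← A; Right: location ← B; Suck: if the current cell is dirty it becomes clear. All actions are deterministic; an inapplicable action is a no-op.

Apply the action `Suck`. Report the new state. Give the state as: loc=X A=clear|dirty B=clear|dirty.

start: loc=B A=clear B=dirty
1. Suck → loc=B A=clear B=clear

loc=B A=clear B=clear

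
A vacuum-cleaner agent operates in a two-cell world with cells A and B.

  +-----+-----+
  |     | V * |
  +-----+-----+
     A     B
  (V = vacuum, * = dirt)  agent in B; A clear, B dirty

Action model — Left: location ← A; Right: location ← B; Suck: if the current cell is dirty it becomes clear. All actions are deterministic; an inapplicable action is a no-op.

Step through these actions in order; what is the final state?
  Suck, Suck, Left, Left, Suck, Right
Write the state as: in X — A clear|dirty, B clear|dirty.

in B — A clear, B clear

Suck (#1): in B — A clear, B clear
Suck (#2): in B — A clear, B clear
Left (#3): in A — A clear, B clear
Left (#4): in A — A clear, B clear
Suck (#5): in A — A clear, B clear
Right (#6): in B — A clear, B clear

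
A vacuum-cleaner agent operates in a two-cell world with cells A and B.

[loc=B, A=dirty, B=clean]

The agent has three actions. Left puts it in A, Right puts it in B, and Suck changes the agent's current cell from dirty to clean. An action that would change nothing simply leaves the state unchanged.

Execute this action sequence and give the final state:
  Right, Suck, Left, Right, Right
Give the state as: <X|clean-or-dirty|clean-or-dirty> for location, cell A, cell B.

1. Right → <B|dirty|clean>
2. Suck → <B|dirty|clean>
3. Left → <A|dirty|clean>
4. Right → <B|dirty|clean>
5. Right → <B|dirty|clean>

<B|dirty|clean>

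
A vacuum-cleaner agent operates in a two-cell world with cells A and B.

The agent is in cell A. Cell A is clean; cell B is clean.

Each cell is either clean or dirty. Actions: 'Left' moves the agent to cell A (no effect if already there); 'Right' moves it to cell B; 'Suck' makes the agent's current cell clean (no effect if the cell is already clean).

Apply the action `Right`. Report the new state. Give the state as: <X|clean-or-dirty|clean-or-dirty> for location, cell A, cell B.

<B|clean|clean>

start: <A|clean|clean>
1) do Right; now <B|clean|clean>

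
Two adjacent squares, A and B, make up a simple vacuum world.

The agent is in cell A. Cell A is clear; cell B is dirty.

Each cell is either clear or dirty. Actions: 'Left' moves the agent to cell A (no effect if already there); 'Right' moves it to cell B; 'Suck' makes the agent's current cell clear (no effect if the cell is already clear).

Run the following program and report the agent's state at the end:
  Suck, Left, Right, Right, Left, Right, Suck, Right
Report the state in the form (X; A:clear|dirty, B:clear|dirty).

(B; A:clear, B:clear)

[1] after Suck: (A; A:clear, B:dirty)
[2] after Left: (A; A:clear, B:dirty)
[3] after Right: (B; A:clear, B:dirty)
[4] after Right: (B; A:clear, B:dirty)
[5] after Left: (A; A:clear, B:dirty)
[6] after Right: (B; A:clear, B:dirty)
[7] after Suck: (B; A:clear, B:clear)
[8] after Right: (B; A:clear, B:clear)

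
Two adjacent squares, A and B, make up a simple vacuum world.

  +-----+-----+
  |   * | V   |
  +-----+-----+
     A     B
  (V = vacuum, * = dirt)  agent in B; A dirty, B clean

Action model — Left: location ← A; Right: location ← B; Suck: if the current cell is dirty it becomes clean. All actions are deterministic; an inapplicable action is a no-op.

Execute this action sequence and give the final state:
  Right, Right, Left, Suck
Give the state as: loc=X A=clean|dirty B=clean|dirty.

loc=A A=clean B=clean

1) do Right; now loc=B A=dirty B=clean
2) do Right; now loc=B A=dirty B=clean
3) do Left; now loc=A A=dirty B=clean
4) do Suck; now loc=A A=clean B=clean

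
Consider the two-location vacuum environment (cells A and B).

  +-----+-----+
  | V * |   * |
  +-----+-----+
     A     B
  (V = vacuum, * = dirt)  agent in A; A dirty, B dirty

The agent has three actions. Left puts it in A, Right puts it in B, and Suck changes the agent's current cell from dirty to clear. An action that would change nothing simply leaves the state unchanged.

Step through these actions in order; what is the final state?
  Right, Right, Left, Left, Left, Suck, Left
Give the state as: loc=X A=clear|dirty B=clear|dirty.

[1] after Right: loc=B A=dirty B=dirty
[2] after Right: loc=B A=dirty B=dirty
[3] after Left: loc=A A=dirty B=dirty
[4] after Left: loc=A A=dirty B=dirty
[5] after Left: loc=A A=dirty B=dirty
[6] after Suck: loc=A A=clear B=dirty
[7] after Left: loc=A A=clear B=dirty

loc=A A=clear B=dirty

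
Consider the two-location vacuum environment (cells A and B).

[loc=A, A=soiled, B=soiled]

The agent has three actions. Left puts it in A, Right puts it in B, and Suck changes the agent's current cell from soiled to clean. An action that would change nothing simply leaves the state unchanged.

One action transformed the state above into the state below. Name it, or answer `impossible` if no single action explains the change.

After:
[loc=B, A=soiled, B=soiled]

try  Left: <A|soiled|soiled>
try Right: <B|soiled|soiled>  ← match
try  Suck: <A|clean|soiled>

Right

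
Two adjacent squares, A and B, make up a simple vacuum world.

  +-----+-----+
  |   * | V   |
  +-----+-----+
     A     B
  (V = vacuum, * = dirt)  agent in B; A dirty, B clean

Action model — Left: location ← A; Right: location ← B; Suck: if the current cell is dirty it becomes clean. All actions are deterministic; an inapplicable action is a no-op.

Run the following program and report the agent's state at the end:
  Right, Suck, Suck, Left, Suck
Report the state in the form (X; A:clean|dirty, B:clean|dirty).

step 1/5 (Right): (B; A:dirty, B:clean)
step 2/5 (Suck): (B; A:dirty, B:clean)
step 3/5 (Suck): (B; A:dirty, B:clean)
step 4/5 (Left): (A; A:dirty, B:clean)
step 5/5 (Suck): (A; A:clean, B:clean)

(A; A:clean, B:clean)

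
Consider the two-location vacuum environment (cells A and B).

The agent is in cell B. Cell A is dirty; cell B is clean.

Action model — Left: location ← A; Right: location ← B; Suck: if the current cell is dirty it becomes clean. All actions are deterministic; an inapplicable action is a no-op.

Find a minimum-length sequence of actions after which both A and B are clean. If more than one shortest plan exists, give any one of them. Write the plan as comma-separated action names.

Left, Suck

t=1 Left ⇒ <A|dirty|clean>
t=2 Suck ⇒ <A|clean|clean>
min 2: go A then Suck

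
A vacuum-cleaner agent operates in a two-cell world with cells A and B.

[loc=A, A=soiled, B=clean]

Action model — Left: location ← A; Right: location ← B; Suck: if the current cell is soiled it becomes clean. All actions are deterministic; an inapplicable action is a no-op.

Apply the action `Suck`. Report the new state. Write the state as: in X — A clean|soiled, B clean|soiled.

in A — A clean, B clean

start: in A — A soiled, B clean
Suck (#1): in A — A clean, B clean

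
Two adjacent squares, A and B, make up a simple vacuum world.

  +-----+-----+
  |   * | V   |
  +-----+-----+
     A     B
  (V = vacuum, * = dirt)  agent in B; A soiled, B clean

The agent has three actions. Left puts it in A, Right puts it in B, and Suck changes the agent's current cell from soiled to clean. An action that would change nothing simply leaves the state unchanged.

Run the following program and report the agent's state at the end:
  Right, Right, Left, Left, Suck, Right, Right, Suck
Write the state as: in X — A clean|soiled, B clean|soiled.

Right (#1): in B — A soiled, B clean
Right (#2): in B — A soiled, B clean
Left (#3): in A — A soiled, B clean
Left (#4): in A — A soiled, B clean
Suck (#5): in A — A clean, B clean
Right (#6): in B — A clean, B clean
Right (#7): in B — A clean, B clean
Suck (#8): in B — A clean, B clean

in B — A clean, B clean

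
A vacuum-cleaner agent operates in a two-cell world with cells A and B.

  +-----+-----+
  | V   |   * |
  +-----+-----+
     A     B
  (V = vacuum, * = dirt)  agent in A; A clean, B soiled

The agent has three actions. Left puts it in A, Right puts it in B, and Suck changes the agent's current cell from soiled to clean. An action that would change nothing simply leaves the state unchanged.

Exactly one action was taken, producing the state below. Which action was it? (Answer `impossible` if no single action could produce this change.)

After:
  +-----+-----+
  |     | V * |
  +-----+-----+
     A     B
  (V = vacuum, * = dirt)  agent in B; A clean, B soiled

Right

try  Left: <A|clean|soiled>
try Right: <B|clean|soiled>  ← match
try  Suck: <A|clean|soiled>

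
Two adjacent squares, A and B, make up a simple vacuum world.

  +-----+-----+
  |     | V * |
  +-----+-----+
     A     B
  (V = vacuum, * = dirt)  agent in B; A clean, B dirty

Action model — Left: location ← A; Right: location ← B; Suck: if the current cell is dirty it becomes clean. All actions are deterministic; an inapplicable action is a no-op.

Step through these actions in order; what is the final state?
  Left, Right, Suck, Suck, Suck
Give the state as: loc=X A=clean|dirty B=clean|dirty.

loc=B A=clean B=clean

1. Left → loc=A A=clean B=dirty
2. Right → loc=B A=clean B=dirty
3. Suck → loc=B A=clean B=clean
4. Suck → loc=B A=clean B=clean
5. Suck → loc=B A=clean B=clean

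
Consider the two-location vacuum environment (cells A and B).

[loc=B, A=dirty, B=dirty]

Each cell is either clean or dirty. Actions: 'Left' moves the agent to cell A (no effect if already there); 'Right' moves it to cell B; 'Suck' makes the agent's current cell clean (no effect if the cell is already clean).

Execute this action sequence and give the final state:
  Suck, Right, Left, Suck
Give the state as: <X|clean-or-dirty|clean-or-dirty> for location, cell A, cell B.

t=1 Suck ⇒ <B|dirty|clean>
t=2 Right ⇒ <B|dirty|clean>
t=3 Left ⇒ <A|dirty|clean>
t=4 Suck ⇒ <A|clean|clean>

<A|clean|clean>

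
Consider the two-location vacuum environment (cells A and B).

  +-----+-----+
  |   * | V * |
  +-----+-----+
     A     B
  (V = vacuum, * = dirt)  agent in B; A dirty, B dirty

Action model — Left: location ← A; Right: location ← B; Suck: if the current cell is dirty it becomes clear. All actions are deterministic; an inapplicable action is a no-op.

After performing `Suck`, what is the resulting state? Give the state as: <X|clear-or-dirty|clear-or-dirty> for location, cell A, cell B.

start: <B|dirty|dirty>
t=1 Suck ⇒ <B|dirty|clear>

<B|dirty|clear>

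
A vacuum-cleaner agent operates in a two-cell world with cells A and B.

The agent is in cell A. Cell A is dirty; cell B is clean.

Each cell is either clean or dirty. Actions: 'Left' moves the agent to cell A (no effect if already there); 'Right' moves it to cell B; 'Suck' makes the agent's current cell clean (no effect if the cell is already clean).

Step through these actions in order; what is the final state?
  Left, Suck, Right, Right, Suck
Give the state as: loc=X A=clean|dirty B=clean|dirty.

loc=B A=clean B=clean

t=1 Left ⇒ loc=A A=dirty B=clean
t=2 Suck ⇒ loc=A A=clean B=clean
t=3 Right ⇒ loc=B A=clean B=clean
t=4 Right ⇒ loc=B A=clean B=clean
t=5 Suck ⇒ loc=B A=clean B=clean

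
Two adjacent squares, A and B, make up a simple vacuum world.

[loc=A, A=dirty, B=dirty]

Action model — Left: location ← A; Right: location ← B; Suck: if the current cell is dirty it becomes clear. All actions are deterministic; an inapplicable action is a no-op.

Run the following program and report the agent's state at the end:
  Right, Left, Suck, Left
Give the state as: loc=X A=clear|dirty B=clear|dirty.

t=1 Right ⇒ loc=B A=dirty B=dirty
t=2 Left ⇒ loc=A A=dirty B=dirty
t=3 Suck ⇒ loc=A A=clear B=dirty
t=4 Left ⇒ loc=A A=clear B=dirty

loc=A A=clear B=dirty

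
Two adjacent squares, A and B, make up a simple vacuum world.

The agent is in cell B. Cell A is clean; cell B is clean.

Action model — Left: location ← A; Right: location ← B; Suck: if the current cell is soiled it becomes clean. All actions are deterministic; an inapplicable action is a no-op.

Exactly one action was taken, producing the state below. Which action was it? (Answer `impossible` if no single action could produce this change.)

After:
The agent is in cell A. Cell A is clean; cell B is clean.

try  Left: (A; A:clean, B:clean)  ← match
try Right: (B; A:clean, B:clean)
try  Suck: (B; A:clean, B:clean)

Left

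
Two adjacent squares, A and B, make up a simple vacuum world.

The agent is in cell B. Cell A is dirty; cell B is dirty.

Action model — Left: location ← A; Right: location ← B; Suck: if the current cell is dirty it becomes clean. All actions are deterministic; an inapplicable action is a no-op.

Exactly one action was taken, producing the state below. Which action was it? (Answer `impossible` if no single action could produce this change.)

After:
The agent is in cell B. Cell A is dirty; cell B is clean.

Suck

try  Left: (A; A:dirty, B:dirty)
try Right: (B; A:dirty, B:dirty)
try  Suck: (B; A:dirty, B:clean)  ← match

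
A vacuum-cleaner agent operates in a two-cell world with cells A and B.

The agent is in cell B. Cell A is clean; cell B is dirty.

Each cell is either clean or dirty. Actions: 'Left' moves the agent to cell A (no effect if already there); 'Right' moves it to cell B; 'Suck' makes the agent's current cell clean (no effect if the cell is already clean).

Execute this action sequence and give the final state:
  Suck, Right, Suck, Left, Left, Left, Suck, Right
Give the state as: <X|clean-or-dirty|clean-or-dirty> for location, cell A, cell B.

<B|clean|clean>

1. Suck → <B|clean|clean>
2. Right → <B|clean|clean>
3. Suck → <B|clean|clean>
4. Left → <A|clean|clean>
5. Left → <A|clean|clean>
6. Left → <A|clean|clean>
7. Suck → <A|clean|clean>
8. Right → <B|clean|clean>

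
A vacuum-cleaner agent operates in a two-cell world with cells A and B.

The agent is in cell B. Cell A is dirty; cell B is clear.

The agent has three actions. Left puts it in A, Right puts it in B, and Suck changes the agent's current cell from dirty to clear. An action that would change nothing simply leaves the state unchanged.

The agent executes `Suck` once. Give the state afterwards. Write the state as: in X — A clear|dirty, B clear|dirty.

start: in B — A dirty, B clear
1) do Suck; now in B — A dirty, B clear

in B — A dirty, B clear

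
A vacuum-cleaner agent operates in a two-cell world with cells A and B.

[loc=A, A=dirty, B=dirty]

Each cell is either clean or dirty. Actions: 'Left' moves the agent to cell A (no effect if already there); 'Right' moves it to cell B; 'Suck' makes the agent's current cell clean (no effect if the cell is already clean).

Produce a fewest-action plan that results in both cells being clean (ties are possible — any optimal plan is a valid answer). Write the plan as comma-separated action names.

Suck, Right, Suck

step 1/3 (Suck): (A; A:clean, B:dirty)
step 2/3 (Right): (B; A:clean, B:dirty)
step 3/3 (Suck): (B; A:clean, B:clean)
min 3: Suck A + move + Suck B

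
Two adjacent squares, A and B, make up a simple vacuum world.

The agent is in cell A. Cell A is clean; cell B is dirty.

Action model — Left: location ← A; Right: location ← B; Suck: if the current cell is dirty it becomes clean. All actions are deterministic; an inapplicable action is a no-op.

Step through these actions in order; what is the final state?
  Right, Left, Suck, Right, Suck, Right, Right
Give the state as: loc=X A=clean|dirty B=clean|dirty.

loc=B A=clean B=clean

[1] after Right: loc=B A=clean B=dirty
[2] after Left: loc=A A=clean B=dirty
[3] after Suck: loc=A A=clean B=dirty
[4] after Right: loc=B A=clean B=dirty
[5] after Suck: loc=B A=clean B=clean
[6] after Right: loc=B A=clean B=clean
[7] after Right: loc=B A=clean B=clean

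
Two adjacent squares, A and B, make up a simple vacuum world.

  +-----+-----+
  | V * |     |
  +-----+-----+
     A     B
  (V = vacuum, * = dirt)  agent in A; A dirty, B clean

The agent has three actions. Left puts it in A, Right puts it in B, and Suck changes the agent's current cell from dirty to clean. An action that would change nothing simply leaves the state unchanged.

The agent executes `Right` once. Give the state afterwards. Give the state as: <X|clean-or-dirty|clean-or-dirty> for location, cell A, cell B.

<B|dirty|clean>

start: <A|dirty|clean>
[1] after Right: <B|dirty|clean>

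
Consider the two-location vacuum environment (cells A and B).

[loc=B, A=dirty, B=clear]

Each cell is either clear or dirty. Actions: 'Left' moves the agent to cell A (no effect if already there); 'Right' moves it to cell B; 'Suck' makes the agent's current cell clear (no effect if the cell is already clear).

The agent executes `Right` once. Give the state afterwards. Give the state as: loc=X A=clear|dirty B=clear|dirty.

loc=B A=dirty B=clear

start: loc=B A=dirty B=clear
Right (#1): loc=B A=dirty B=clear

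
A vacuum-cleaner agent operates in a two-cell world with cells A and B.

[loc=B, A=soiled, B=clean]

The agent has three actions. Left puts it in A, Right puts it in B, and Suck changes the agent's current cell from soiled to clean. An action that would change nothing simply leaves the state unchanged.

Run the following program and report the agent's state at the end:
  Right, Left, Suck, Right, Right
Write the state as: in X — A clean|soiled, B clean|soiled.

in B — A clean, B clean

Right (#1): in B — A soiled, B clean
Left (#2): in A — A soiled, B clean
Suck (#3): in A — A clean, B clean
Right (#4): in B — A clean, B clean
Right (#5): in B — A clean, B clean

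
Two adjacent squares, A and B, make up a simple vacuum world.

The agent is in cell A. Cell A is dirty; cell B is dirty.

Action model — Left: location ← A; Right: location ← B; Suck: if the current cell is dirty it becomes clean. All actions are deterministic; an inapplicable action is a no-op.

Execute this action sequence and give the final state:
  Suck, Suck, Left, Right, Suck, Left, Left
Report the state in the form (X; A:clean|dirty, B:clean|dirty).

step 1/7 (Suck): (A; A:clean, B:dirty)
step 2/7 (Suck): (A; A:clean, B:dirty)
step 3/7 (Left): (A; A:clean, B:dirty)
step 4/7 (Right): (B; A:clean, B:dirty)
step 5/7 (Suck): (B; A:clean, B:clean)
step 6/7 (Left): (A; A:clean, B:clean)
step 7/7 (Left): (A; A:clean, B:clean)

(A; A:clean, B:clean)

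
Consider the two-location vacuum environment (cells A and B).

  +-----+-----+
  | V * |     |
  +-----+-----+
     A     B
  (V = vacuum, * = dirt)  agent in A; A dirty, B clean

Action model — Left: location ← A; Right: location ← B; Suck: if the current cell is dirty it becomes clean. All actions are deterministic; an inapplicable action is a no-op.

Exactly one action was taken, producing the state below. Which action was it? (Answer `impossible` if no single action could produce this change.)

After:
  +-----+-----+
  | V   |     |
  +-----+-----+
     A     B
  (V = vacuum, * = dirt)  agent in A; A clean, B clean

Suck

try  Left: <A|dirty|clean>
try Right: <B|dirty|clean>
try  Suck: <A|clean|clean>  ← match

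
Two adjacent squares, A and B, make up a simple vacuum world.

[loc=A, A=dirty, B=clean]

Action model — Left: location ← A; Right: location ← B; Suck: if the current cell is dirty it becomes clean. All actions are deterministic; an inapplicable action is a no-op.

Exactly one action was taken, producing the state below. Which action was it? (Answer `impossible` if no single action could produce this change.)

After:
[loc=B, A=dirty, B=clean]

try  Left: <A|dirty|clean>
try Right: <B|dirty|clean>  ← match
try  Suck: <A|clean|clean>

Right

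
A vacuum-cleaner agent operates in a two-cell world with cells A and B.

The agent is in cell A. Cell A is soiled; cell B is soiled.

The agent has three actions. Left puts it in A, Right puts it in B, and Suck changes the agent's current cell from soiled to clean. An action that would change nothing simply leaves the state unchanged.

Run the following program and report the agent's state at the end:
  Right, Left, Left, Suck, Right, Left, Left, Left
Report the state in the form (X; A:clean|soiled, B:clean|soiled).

[1] after Right: (B; A:soiled, B:soiled)
[2] after Left: (A; A:soiled, B:soiled)
[3] after Left: (A; A:soiled, B:soiled)
[4] after Suck: (A; A:clean, B:soiled)
[5] after Right: (B; A:clean, B:soiled)
[6] after Left: (A; A:clean, B:soiled)
[7] after Left: (A; A:clean, B:soiled)
[8] after Left: (A; A:clean, B:soiled)

(A; A:clean, B:soiled)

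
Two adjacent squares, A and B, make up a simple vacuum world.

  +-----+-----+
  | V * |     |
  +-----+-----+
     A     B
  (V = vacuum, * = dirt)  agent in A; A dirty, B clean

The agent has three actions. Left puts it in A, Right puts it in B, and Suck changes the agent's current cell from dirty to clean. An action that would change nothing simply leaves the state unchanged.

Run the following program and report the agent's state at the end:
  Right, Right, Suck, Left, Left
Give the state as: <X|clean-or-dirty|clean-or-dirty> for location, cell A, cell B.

<A|dirty|clean>

1) do Right; now <B|dirty|clean>
2) do Right; now <B|dirty|clean>
3) do Suck; now <B|dirty|clean>
4) do Left; now <A|dirty|clean>
5) do Left; now <A|dirty|clean>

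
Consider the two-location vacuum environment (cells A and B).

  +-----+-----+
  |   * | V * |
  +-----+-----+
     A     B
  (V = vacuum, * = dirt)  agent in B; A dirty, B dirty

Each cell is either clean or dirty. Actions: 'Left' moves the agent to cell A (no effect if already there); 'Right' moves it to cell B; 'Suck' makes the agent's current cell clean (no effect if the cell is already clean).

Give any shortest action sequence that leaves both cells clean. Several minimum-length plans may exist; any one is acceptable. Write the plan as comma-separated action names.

t=1 Suck ⇒ in B — A dirty, B clean
t=2 Left ⇒ in A — A dirty, B clean
t=3 Suck ⇒ in A — A clean, B clean
min 3: Suck B + move + Suck A

Suck, Left, Suck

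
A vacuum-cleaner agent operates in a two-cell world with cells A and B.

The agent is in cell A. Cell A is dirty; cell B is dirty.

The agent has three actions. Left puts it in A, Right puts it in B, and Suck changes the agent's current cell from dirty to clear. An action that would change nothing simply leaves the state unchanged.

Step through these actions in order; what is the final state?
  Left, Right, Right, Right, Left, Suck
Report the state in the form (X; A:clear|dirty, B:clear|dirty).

Left (#1): (A; A:dirty, B:dirty)
Right (#2): (B; A:dirty, B:dirty)
Right (#3): (B; A:dirty, B:dirty)
Right (#4): (B; A:dirty, B:dirty)
Left (#5): (A; A:dirty, B:dirty)
Suck (#6): (A; A:clear, B:dirty)

(A; A:clear, B:dirty)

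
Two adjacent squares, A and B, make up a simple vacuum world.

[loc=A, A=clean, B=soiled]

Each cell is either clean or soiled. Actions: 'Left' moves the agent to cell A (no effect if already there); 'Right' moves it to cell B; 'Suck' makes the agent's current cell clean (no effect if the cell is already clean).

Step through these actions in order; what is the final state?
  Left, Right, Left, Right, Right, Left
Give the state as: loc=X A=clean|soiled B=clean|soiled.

loc=A A=clean B=soiled

step 1/6 (Left): loc=A A=clean B=soiled
step 2/6 (Right): loc=B A=clean B=soiled
step 3/6 (Left): loc=A A=clean B=soiled
step 4/6 (Right): loc=B A=clean B=soiled
step 5/6 (Right): loc=B A=clean B=soiled
step 6/6 (Left): loc=A A=clean B=soiled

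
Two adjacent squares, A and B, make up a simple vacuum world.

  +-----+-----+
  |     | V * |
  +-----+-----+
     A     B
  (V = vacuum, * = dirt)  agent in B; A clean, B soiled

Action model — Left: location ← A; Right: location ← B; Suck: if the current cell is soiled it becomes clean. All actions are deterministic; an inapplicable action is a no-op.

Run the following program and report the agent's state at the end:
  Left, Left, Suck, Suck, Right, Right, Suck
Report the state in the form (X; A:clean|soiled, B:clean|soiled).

(B; A:clean, B:clean)

Left (#1): (A; A:clean, B:soiled)
Left (#2): (A; A:clean, B:soiled)
Suck (#3): (A; A:clean, B:soiled)
Suck (#4): (A; A:clean, B:soiled)
Right (#5): (B; A:clean, B:soiled)
Right (#6): (B; A:clean, B:soiled)
Suck (#7): (B; A:clean, B:clean)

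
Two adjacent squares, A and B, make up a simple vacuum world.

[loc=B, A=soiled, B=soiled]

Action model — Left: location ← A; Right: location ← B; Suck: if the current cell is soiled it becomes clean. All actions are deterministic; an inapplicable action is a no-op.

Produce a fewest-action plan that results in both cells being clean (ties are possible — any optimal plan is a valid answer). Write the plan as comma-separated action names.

Suck, Left, Suck

1) do Suck; now <B|soiled|clean>
2) do Left; now <A|soiled|clean>
3) do Suck; now <A|clean|clean>
min 3: Suck B + move + Suck A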